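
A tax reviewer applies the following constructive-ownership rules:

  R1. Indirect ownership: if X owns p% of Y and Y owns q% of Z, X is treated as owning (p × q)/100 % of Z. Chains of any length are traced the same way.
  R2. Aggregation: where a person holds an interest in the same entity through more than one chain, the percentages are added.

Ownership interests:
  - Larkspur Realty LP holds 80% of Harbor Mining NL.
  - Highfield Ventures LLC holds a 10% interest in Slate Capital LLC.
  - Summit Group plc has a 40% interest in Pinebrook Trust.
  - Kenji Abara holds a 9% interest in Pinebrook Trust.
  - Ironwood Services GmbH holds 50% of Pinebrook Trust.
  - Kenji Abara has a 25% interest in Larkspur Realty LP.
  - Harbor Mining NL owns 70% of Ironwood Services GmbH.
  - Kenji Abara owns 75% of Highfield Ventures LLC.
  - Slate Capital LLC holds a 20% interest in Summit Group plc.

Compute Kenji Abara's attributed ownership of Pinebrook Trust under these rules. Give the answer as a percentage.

16.6%

Chain via Highfield Ventures LLC → Slate Capital LLC → Summit Group plc (R1): 75% × 10% × 20% × 40% = 0.6% of Pinebrook Trust.
Chain via Larkspur Realty LP → Harbor Mining NL → Ironwood Services GmbH (R1): 25% × 80% × 70% × 50% = 7% of Pinebrook Trust.
Direct interest in Pinebrook Trust: 9%.
Aggregating (R2): 0.6% + 7% + 9% = 16.6%.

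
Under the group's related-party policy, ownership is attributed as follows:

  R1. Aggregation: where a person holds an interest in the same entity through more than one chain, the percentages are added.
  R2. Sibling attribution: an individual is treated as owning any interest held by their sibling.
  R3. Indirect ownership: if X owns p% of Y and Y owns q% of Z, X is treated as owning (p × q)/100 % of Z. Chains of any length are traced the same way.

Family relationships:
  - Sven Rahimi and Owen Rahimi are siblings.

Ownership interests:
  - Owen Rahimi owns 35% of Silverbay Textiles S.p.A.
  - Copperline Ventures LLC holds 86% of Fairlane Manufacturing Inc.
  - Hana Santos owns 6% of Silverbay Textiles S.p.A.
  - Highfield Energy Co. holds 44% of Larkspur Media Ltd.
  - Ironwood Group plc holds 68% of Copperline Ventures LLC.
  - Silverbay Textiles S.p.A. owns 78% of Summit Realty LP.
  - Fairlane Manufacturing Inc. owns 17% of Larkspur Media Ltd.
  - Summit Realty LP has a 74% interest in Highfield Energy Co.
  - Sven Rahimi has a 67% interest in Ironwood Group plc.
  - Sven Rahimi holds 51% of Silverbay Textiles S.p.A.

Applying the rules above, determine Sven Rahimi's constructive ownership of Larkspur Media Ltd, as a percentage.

By sibling attribution (R2), Sven Rahimi is treated as also owning Owen Rahimi's interest in Silverbay Textiles S.p.A, giving 51% + 35% = 86%.
Chain via Ironwood Group plc → Copperline Ventures LLC → Fairlane Manufacturing Inc. (R3): 67% × 68% × 86% × 17% = 6.660872% of Larkspur Media Ltd.
Chain via Silverbay Textiles S.p.A. → Summit Realty LP → Highfield Energy Co. (R3): 86% × 78% × 74% × 44% = 21.841248% of Larkspur Media Ltd.
Aggregating (R1): 6.660872% + 21.841248% = 28.50212%.

28.50212%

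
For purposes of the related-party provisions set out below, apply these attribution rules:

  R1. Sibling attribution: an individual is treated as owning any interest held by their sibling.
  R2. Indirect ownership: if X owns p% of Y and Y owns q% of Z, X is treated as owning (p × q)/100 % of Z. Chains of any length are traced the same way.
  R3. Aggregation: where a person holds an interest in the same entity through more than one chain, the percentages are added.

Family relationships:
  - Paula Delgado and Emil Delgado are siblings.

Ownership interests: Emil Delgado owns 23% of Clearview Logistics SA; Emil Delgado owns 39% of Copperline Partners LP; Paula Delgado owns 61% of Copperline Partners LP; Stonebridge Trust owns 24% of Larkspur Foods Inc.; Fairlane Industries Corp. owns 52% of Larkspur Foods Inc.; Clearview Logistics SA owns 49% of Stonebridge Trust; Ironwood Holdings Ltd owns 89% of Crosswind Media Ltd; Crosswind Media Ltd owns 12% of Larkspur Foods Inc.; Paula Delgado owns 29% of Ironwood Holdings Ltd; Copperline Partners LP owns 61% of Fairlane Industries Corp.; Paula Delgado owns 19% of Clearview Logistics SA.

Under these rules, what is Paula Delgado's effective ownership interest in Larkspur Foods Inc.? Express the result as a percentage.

By sibling attribution (R1), Paula Delgado is treated as also owning Emil Delgado's interest in Clearview Logistics SA, giving 19% + 23% = 42%.
By sibling attribution (R1), Paula Delgado is treated as also owning Emil Delgado's interest in Copperline Partners LP, giving 61% + 39% = 100%.
Chain via Clearview Logistics SA → Stonebridge Trust (R2): 42% × 49% × 24% = 4.9392% of Larkspur Foods Inc.
Chain via Copperline Partners LP → Fairlane Industries Corp. (R2): 100% × 61% × 52% = 31.72% of Larkspur Foods Inc.
Chain via Ironwood Holdings Ltd → Crosswind Media Ltd (R2): 29% × 89% × 12% = 3.0972% of Larkspur Foods Inc.
Aggregating (R3): 4.9392% + 31.72% + 3.0972% = 39.7564%.

39.7564%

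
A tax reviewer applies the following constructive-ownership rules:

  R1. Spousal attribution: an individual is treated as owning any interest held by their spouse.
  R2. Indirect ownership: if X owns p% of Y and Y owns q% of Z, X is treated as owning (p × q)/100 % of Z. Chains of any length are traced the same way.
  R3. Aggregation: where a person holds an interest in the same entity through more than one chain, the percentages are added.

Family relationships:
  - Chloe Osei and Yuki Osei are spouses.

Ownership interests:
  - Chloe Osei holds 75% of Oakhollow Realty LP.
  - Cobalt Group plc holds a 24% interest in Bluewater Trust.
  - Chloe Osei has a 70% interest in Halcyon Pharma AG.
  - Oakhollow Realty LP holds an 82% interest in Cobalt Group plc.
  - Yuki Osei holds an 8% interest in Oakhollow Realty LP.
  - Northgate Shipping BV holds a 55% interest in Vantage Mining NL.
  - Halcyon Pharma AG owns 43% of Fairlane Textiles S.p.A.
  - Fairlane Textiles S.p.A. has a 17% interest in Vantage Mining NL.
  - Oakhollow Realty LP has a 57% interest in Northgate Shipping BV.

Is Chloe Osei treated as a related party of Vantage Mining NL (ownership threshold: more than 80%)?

No

By spousal attribution (R1), Chloe Osei is treated as also owning Yuki Osei's interest in Oakhollow Realty LP, giving 75% + 8% = 83%.
Chain via Halcyon Pharma AG → Fairlane Textiles S.p.A. (R2): 70% × 43% × 17% = 5.117% of Vantage Mining NL.
Chain via Oakhollow Realty LP → Northgate Shipping BV (R2): 83% × 57% × 55% = 26.0205% of Vantage Mining NL.
Aggregating (R3): 5.117% + 26.0205% = 31.1375%.
31.1375% does not exceed the 80% threshold, so Chloe is not a related party to Vantage Mining NL.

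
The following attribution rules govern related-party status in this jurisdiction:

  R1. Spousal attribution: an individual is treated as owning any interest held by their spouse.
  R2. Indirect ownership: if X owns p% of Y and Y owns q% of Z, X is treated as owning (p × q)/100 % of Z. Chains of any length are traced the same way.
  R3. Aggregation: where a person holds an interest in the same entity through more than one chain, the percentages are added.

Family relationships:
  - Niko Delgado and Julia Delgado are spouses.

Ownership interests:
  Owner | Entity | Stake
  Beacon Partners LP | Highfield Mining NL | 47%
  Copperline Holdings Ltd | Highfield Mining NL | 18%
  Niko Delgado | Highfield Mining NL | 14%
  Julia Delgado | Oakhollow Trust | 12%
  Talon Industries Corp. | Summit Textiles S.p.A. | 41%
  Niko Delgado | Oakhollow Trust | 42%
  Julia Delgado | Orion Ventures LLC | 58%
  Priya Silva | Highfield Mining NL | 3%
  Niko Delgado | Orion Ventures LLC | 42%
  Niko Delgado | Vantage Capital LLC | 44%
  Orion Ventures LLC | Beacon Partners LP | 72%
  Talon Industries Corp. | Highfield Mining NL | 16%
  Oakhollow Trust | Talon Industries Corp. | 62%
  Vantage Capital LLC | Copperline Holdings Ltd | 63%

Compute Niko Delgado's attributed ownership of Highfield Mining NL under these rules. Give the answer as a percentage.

58.1864%

By spousal attribution (R1), Niko Delgado is treated as also owning Julia Delgado's interest in Oakhollow Trust, giving 42% + 12% = 54%.
By spousal attribution (R1), Niko Delgado is treated as also owning Julia Delgado's interest in Orion Ventures LLC, giving 42% + 58% = 100%.
Chain via Oakhollow Trust → Talon Industries Corp. (R2): 54% × 62% × 16% = 5.3568% of Highfield Mining NL.
Chain via Orion Ventures LLC → Beacon Partners LP (R2): 100% × 72% × 47% = 33.84% of Highfield Mining NL.
Chain via Vantage Capital LLC → Copperline Holdings Ltd (R2): 44% × 63% × 18% = 4.9896% of Highfield Mining NL.
Direct interest in Highfield Mining NL: 14%.
Aggregating (R3): 5.3568% + 33.84% + 4.9896% + 14% = 58.1864%.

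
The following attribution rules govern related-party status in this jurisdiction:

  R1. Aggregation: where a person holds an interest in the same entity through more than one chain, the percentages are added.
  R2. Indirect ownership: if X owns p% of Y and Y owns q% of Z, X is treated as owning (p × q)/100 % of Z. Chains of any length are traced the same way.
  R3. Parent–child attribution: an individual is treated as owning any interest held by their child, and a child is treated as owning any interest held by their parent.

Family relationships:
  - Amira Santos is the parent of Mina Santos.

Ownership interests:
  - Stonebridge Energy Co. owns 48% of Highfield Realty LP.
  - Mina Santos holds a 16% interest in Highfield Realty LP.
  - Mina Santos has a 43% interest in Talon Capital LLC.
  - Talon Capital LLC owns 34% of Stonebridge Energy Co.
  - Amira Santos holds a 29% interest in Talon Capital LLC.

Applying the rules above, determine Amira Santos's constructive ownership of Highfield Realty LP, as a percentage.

By parent–child attribution (R3), Amira Santos is treated as also owning Mina Santos's interest in Talon Capital LLC, giving 29% + 43% = 72%.
By parent–child attribution (R3), Amira Santos is treated as owning Mina Santos's 16% interest in Highfield Realty LP.
Chain via Talon Capital LLC → Stonebridge Energy Co. (R2): 72% × 34% × 48% = 11.7504% of Highfield Realty LP.
Direct interest in Highfield Realty LP: 16%.
Aggregating (R1): 11.7504% + 16% = 27.7504%.

27.7504%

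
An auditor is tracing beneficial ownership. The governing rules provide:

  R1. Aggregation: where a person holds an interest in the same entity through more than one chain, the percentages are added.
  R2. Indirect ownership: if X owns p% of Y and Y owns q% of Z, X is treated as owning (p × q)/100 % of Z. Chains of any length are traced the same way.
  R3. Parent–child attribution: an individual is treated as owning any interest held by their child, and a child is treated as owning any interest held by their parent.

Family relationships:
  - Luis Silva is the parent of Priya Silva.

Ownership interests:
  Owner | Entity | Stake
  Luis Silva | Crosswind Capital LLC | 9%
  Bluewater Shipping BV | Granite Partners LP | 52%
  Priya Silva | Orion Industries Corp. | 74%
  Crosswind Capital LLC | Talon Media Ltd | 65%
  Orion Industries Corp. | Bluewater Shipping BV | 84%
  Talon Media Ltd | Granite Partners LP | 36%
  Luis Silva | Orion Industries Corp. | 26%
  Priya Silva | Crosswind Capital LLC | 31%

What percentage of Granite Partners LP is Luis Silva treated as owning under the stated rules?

By parent–child attribution (R3), Luis Silva is treated as also owning Priya Silva's interest in Orion Industries Corp, giving 26% + 74% = 100%.
By parent–child attribution (R3), Luis Silva is treated as also owning Priya Silva's interest in Crosswind Capital LLC, giving 9% + 31% = 40%.
Chain via Orion Industries Corp. → Bluewater Shipping BV (R2): 100% × 84% × 52% = 43.68% of Granite Partners LP.
Chain via Crosswind Capital LLC → Talon Media Ltd (R2): 40% × 65% × 36% = 9.36% of Granite Partners LP.
Aggregating (R1): 43.68% + 9.36% = 53.04%.

53.04%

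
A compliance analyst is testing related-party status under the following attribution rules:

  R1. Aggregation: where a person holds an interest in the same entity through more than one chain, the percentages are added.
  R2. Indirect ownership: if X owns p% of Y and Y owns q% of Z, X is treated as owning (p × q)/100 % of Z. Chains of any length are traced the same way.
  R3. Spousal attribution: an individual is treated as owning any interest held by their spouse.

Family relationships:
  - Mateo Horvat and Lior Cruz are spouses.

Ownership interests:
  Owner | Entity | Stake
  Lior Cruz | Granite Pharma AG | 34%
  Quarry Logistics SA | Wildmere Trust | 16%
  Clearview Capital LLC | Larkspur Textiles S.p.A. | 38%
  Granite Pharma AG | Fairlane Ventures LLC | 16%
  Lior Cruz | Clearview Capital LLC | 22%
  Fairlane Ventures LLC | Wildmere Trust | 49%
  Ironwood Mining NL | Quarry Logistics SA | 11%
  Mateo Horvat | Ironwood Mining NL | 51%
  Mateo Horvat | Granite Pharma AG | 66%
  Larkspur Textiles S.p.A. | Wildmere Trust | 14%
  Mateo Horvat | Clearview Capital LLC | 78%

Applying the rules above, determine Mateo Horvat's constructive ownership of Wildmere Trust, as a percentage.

14.0576%

By spousal attribution (R3), Mateo Horvat is treated as also owning Lior Cruz's interest in Clearview Capital LLC, giving 78% + 22% = 100%.
By spousal attribution (R3), Mateo Horvat is treated as also owning Lior Cruz's interest in Granite Pharma AG, giving 66% + 34% = 100%.
Chain via Clearview Capital LLC → Larkspur Textiles S.p.A. (R2): 100% × 38% × 14% = 5.32% of Wildmere Trust.
Chain via Granite Pharma AG → Fairlane Ventures LLC (R2): 100% × 16% × 49% = 7.84% of Wildmere Trust.
Chain via Ironwood Mining NL → Quarry Logistics SA (R2): 51% × 11% × 16% = 0.8976% of Wildmere Trust.
Aggregating (R1): 5.32% + 7.84% + 0.8976% = 14.0576%.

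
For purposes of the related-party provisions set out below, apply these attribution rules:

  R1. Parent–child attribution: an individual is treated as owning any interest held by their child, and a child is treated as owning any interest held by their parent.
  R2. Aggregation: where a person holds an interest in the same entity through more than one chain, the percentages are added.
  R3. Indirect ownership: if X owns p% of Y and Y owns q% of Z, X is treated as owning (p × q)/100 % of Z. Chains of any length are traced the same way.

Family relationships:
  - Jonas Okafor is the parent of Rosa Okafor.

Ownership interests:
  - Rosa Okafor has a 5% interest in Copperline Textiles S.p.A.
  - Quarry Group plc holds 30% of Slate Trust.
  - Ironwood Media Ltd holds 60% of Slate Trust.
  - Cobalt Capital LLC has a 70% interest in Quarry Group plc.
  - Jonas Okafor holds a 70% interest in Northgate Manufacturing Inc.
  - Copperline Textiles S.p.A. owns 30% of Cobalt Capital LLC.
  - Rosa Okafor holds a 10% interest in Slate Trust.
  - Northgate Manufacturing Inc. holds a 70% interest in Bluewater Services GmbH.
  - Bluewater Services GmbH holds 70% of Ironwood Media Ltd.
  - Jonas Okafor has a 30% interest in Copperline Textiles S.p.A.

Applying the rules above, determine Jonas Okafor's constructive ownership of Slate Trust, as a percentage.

32.785%

By parent–child attribution (R1), Jonas Okafor is treated as also owning Rosa Okafor's interest in Copperline Textiles S.p.A, giving 30% + 5% = 35%.
By parent–child attribution (R1), Jonas Okafor is treated as owning Rosa Okafor's 10% interest in Slate Trust.
Chain via Copperline Textiles S.p.A. → Cobalt Capital LLC → Quarry Group plc (R3): 35% × 30% × 70% × 30% = 2.205% of Slate Trust.
Chain via Northgate Manufacturing Inc. → Bluewater Services GmbH → Ironwood Media Ltd (R3): 70% × 70% × 70% × 60% = 20.58% of Slate Trust.
Direct interest in Slate Trust: 10%.
Aggregating (R2): 2.205% + 20.58% + 10% = 32.785%.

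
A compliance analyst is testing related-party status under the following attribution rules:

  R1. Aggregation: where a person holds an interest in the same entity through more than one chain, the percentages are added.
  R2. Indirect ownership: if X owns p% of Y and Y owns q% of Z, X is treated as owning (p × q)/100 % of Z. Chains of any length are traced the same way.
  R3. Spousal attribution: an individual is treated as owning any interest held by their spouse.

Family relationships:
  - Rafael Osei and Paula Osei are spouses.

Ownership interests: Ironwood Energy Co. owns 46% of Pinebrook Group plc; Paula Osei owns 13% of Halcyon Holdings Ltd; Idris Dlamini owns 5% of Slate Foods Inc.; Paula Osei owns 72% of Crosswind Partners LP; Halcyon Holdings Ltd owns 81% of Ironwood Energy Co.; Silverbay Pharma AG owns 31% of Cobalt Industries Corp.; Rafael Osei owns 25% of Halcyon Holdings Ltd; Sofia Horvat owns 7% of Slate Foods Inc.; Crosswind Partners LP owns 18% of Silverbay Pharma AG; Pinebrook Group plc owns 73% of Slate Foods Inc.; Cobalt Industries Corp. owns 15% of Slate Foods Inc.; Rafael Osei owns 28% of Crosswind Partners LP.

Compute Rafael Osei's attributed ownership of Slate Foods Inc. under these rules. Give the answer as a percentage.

By spousal attribution (R3), Rafael Osei is treated as also owning Paula Osei's interest in Halcyon Holdings Ltd, giving 25% + 13% = 38%.
By spousal attribution (R3), Rafael Osei is treated as also owning Paula Osei's interest in Crosswind Partners LP, giving 28% + 72% = 100%.
Chain via Halcyon Holdings Ltd → Ironwood Energy Co. → Pinebrook Group plc (R2): 38% × 81% × 46% × 73% = 10.335924% of Slate Foods Inc.
Chain via Crosswind Partners LP → Silverbay Pharma AG → Cobalt Industries Corp. (R2): 100% × 18% × 31% × 15% = 0.837% of Slate Foods Inc.
Aggregating (R1): 10.335924% + 0.837% = 11.172924%.

11.172924%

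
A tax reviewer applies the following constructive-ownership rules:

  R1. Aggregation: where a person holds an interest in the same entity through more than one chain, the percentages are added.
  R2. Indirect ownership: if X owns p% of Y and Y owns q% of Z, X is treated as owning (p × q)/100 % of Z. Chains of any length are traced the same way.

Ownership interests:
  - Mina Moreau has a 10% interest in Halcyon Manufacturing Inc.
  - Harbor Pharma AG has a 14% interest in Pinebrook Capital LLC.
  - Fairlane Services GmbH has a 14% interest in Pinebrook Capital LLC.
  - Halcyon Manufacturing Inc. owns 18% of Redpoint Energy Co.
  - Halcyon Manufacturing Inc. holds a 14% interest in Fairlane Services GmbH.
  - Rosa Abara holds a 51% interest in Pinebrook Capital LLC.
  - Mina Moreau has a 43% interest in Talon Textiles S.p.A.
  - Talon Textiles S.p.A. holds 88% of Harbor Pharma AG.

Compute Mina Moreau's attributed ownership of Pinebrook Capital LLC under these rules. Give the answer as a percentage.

5.4936%

Chain via Talon Textiles S.p.A. → Harbor Pharma AG (R2): 43% × 88% × 14% = 5.2976% of Pinebrook Capital LLC.
Chain via Halcyon Manufacturing Inc. → Fairlane Services GmbH (R2): 10% × 14% × 14% = 0.196% of Pinebrook Capital LLC.
Aggregating (R1): 5.2976% + 0.196% = 5.4936%.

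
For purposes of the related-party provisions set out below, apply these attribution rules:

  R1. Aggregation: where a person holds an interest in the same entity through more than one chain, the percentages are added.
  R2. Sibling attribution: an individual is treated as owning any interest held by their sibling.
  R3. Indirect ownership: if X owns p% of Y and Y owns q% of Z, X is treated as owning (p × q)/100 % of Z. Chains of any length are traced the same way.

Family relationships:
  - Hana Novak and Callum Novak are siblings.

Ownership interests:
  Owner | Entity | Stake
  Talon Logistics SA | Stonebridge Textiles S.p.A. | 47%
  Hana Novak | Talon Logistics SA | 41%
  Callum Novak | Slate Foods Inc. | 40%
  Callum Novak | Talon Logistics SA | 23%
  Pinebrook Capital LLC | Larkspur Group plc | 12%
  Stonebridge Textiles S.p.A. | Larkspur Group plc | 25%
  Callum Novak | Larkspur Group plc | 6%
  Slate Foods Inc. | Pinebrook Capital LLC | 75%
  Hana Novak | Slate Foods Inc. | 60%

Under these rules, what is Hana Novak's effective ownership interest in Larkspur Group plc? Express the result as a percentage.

22.52%

By sibling attribution (R2), Hana Novak is treated as also owning Callum Novak's interest in Talon Logistics SA, giving 41% + 23% = 64%.
By sibling attribution (R2), Hana Novak is treated as also owning Callum Novak's interest in Slate Foods Inc, giving 60% + 40% = 100%.
By sibling attribution (R2), Hana Novak is treated as owning Callum Novak's 6% interest in Larkspur Group plc.
Chain via Talon Logistics SA → Stonebridge Textiles S.p.A. (R3): 64% × 47% × 25% = 7.52% of Larkspur Group plc.
Chain via Slate Foods Inc. → Pinebrook Capital LLC (R3): 100% × 75% × 12% = 9% of Larkspur Group plc.
Direct interest in Larkspur Group plc: 6%.
Aggregating (R1): 7.52% + 9% + 6% = 22.52%.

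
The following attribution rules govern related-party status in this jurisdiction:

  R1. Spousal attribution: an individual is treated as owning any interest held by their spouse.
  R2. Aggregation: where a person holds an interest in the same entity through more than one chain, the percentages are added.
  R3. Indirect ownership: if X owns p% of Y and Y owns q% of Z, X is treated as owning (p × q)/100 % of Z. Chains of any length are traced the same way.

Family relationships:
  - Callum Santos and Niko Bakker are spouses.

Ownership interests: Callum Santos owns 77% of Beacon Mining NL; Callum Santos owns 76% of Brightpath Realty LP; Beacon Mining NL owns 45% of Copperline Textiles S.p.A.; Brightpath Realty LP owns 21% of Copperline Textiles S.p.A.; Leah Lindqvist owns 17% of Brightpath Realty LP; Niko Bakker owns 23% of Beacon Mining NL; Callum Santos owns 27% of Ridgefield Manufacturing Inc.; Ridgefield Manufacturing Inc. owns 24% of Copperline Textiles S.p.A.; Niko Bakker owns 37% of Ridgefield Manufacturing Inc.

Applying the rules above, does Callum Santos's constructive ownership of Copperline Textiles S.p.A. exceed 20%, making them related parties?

By spousal attribution (R1), Callum Santos is treated as also owning Niko Bakker's interest in Beacon Mining NL, giving 77% + 23% = 100%.
By spousal attribution (R1), Callum Santos is treated as also owning Niko Bakker's interest in Ridgefield Manufacturing Inc, giving 27% + 37% = 64%.
Chain via Beacon Mining NL (R3): 100% × 45% = 45% of Copperline Textiles S.p.A.
Chain via Ridgefield Manufacturing Inc. (R3): 64% × 24% = 15.36% of Copperline Textiles S.p.A.
Chain via Brightpath Realty LP (R3): 76% × 21% = 15.96% of Copperline Textiles S.p.A.
Aggregating (R2): 45% + 15.36% + 15.96% = 76.32%.
76.32% exceeds the 20% threshold, so Callum is a related party to Copperline Textiles S.p.A.

Yes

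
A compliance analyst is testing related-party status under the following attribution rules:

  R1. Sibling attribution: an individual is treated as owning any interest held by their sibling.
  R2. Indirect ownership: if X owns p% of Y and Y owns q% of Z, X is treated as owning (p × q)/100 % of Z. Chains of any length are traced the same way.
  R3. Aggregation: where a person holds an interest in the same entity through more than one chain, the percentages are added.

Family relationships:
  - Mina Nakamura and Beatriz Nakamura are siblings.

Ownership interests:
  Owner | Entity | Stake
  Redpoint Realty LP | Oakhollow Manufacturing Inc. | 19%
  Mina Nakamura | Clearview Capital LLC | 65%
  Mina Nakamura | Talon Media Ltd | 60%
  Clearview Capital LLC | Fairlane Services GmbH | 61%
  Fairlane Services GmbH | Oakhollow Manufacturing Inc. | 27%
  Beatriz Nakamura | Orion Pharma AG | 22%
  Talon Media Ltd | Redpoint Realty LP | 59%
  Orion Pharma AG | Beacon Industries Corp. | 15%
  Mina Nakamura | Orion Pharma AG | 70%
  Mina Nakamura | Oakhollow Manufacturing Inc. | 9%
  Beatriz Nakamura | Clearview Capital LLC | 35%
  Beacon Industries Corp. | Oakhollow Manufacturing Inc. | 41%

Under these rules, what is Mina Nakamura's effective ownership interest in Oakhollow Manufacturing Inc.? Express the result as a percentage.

By sibling attribution (R1), Mina Nakamura is treated as also owning Beatriz Nakamura's interest in Clearview Capital LLC, giving 65% + 35% = 100%.
By sibling attribution (R1), Mina Nakamura is treated as also owning Beatriz Nakamura's interest in Orion Pharma AG, giving 70% + 22% = 92%.
Chain via Clearview Capital LLC → Fairlane Services GmbH (R2): 100% × 61% × 27% = 16.47% of Oakhollow Manufacturing Inc.
Chain via Talon Media Ltd → Redpoint Realty LP (R2): 60% × 59% × 19% = 6.726% of Oakhollow Manufacturing Inc.
Chain via Orion Pharma AG → Beacon Industries Corp. (R2): 92% × 15% × 41% = 5.658% of Oakhollow Manufacturing Inc.
Direct interest in Oakhollow Manufacturing Inc: 9%.
Aggregating (R3): 16.47% + 6.726% + 5.658% + 9% = 37.854%.

37.854%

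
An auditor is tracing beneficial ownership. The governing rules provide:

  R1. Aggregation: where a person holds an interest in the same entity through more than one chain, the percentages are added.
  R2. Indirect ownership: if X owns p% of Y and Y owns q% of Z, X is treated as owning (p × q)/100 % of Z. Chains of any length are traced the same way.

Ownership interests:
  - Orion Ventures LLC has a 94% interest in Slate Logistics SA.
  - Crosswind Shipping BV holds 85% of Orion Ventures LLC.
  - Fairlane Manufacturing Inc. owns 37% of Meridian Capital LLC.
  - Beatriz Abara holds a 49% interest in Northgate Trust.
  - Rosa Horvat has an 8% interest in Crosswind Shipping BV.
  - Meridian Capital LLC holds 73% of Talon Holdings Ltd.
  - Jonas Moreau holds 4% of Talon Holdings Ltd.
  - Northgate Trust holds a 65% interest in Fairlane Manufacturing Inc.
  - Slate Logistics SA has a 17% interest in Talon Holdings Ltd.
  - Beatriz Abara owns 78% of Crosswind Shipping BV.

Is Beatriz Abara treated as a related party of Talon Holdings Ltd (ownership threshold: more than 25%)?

Chain via Crosswind Shipping BV → Orion Ventures LLC → Slate Logistics SA (R2): 78% × 85% × 94% × 17% = 10.59474% of Talon Holdings Ltd.
Chain via Northgate Trust → Fairlane Manufacturing Inc. → Meridian Capital LLC (R2): 49% × 65% × 37% × 73% = 8.602685% of Talon Holdings Ltd.
Aggregating (R1): 10.59474% + 8.602685% = 19.197425%.
19.197425% does not exceed the 25% threshold, so Beatriz is not a related party to Talon Holdings Ltd.

No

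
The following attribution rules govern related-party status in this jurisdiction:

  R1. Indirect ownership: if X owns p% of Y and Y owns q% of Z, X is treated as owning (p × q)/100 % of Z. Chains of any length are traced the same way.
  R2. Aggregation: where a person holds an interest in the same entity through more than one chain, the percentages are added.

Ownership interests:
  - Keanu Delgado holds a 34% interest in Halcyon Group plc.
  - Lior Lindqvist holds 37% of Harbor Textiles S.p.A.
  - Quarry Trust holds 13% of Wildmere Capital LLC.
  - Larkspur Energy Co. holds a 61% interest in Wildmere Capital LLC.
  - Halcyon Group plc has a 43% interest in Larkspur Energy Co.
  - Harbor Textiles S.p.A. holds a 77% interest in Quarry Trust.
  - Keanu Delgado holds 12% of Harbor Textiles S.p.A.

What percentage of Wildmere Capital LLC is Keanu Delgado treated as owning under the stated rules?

10.1194%

Chain via Halcyon Group plc → Larkspur Energy Co. (R1): 34% × 43% × 61% = 8.9182% of Wildmere Capital LLC.
Chain via Harbor Textiles S.p.A. → Quarry Trust (R1): 12% × 77% × 13% = 1.2012% of Wildmere Capital LLC.
Aggregating (R2): 8.9182% + 1.2012% = 10.1194%.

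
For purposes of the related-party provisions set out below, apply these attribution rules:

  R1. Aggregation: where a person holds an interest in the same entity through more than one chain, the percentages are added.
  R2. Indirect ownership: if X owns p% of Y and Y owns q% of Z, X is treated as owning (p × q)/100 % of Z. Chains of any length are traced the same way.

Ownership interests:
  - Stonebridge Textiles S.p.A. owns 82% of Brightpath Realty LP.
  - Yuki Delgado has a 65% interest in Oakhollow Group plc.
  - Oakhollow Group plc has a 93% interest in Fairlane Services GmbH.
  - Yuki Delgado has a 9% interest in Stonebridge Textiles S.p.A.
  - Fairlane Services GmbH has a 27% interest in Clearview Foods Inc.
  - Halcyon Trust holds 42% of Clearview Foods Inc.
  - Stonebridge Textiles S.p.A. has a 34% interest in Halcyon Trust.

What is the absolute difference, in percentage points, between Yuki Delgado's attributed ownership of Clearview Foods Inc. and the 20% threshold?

Chain via Oakhollow Group plc → Fairlane Services GmbH (R2): 65% × 93% × 27% = 16.3215% of Clearview Foods Inc.
Chain via Stonebridge Textiles S.p.A. → Halcyon Trust (R2): 9% × 34% × 42% = 1.2852% of Clearview Foods Inc.
Aggregating (R1): 16.3215% + 1.2852% = 17.6067%.
17.6067% falls short of the 20% threshold by 2.3933 percentage points.

2.3933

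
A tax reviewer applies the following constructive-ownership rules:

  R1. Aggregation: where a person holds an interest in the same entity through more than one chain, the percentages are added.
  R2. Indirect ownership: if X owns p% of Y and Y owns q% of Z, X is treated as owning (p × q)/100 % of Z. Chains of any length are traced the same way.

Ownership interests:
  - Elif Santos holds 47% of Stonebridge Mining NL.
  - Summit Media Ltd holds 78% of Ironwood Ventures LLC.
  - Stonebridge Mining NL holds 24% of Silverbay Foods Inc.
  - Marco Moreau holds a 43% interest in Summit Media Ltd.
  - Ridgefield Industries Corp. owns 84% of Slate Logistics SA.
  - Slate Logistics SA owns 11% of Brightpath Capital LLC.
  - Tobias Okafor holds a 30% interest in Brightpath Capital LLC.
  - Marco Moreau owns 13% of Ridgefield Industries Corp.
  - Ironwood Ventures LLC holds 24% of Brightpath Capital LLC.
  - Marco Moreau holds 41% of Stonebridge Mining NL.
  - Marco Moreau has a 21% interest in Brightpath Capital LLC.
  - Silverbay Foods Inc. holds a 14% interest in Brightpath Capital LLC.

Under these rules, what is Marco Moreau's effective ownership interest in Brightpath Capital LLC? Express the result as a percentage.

31.6284%

Chain via Stonebridge Mining NL → Silverbay Foods Inc. (R2): 41% × 24% × 14% = 1.3776% of Brightpath Capital LLC.
Chain via Summit Media Ltd → Ironwood Ventures LLC (R2): 43% × 78% × 24% = 8.0496% of Brightpath Capital LLC.
Chain via Ridgefield Industries Corp. → Slate Logistics SA (R2): 13% × 84% × 11% = 1.2012% of Brightpath Capital LLC.
Direct interest in Brightpath Capital LLC: 21%.
Aggregating (R1): 1.3776% + 8.0496% + 1.2012% + 21% = 31.6284%.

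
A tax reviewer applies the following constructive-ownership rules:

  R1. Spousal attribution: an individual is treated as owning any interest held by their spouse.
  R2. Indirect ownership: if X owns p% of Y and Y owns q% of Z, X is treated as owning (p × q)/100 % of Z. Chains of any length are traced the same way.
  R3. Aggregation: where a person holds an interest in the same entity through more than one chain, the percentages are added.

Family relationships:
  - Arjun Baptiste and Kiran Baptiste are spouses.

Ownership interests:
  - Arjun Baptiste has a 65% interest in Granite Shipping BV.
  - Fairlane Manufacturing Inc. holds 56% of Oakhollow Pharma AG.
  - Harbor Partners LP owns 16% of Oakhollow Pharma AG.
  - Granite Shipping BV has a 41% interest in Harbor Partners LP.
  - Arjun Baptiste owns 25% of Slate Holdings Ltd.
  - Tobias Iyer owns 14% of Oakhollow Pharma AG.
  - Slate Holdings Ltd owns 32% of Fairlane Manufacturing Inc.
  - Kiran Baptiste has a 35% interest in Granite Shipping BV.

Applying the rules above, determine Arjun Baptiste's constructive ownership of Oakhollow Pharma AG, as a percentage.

By spousal attribution (R1), Arjun Baptiste is treated as also owning Kiran Baptiste's interest in Granite Shipping BV, giving 65% + 35% = 100%.
Chain via Slate Holdings Ltd → Fairlane Manufacturing Inc. (R2): 25% × 32% × 56% = 4.48% of Oakhollow Pharma AG.
Chain via Granite Shipping BV → Harbor Partners LP (R2): 100% × 41% × 16% = 6.56% of Oakhollow Pharma AG.
Aggregating (R3): 4.48% + 6.56% = 11.04%.

11.04%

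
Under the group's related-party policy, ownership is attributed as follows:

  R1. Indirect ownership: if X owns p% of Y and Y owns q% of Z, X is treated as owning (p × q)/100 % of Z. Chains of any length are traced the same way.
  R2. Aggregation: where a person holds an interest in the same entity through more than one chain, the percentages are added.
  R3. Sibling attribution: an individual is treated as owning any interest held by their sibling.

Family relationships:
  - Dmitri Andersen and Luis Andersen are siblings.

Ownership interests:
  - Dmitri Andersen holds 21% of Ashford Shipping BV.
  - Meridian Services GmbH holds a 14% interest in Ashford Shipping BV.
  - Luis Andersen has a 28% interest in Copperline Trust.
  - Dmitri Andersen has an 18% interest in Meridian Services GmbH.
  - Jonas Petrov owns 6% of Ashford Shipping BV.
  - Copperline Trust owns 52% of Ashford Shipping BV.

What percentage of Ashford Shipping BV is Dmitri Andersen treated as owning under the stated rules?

38.08%

By sibling attribution (R3), Dmitri Andersen is treated as owning Luis Andersen's 28% interest in Copperline Trust.
Chain via Meridian Services GmbH (R1): 18% × 14% = 2.52% of Ashford Shipping BV.
Direct interest in Ashford Shipping BV: 21%.
Chain via Copperline Trust (R1): 28% × 52% = 14.56% of Ashford Shipping BV.
Aggregating (R2): 2.52% + 21% + 14.56% = 38.08%.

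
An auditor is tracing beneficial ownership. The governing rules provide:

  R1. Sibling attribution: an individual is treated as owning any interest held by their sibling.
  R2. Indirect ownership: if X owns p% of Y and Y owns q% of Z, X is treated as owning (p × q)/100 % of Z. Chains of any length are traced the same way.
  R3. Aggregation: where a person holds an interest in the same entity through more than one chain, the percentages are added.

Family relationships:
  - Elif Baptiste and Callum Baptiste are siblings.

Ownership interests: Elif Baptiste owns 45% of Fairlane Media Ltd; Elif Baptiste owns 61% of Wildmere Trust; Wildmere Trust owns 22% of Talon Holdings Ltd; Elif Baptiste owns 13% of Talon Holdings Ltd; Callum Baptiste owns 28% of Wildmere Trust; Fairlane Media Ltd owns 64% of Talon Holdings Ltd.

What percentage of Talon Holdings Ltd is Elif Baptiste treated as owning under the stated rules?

61.38%

By sibling attribution (R1), Elif Baptiste is treated as also owning Callum Baptiste's interest in Wildmere Trust, giving 61% + 28% = 89%.
Chain via Fairlane Media Ltd (R2): 45% × 64% = 28.8% of Talon Holdings Ltd.
Chain via Wildmere Trust (R2): 89% × 22% = 19.58% of Talon Holdings Ltd.
Direct interest in Talon Holdings Ltd: 13%.
Aggregating (R3): 28.8% + 19.58% + 13% = 61.38%.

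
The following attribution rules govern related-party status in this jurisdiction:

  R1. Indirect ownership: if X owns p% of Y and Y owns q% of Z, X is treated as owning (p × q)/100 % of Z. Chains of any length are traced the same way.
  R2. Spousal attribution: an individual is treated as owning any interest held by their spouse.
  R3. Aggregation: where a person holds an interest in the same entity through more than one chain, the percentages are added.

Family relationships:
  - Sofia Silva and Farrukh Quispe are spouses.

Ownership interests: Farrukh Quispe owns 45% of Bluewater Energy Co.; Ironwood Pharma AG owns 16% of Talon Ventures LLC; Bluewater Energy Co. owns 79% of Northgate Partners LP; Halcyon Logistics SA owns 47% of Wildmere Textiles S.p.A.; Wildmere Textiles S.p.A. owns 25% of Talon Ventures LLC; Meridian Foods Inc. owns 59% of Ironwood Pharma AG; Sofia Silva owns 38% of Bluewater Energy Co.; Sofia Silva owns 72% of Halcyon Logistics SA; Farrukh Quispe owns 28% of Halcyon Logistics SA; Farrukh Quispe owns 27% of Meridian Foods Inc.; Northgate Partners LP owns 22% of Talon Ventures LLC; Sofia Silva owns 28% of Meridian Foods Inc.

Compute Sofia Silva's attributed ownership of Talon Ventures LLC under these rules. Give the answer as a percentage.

By spousal attribution (R2), Sofia Silva is treated as also owning Farrukh Quispe's interest in Meridian Foods Inc, giving 28% + 27% = 55%.
By spousal attribution (R2), Sofia Silva is treated as also owning Farrukh Quispe's interest in Halcyon Logistics SA, giving 72% + 28% = 100%.
By spousal attribution (R2), Sofia Silva is treated as also owning Farrukh Quispe's interest in Bluewater Energy Co, giving 38% + 45% = 83%.
Chain via Meridian Foods Inc. → Ironwood Pharma AG (R1): 55% × 59% × 16% = 5.192% of Talon Ventures LLC.
Chain via Halcyon Logistics SA → Wildmere Textiles S.p.A. (R1): 100% × 47% × 25% = 11.75% of Talon Ventures LLC.
Chain via Bluewater Energy Co. → Northgate Partners LP (R1): 83% × 79% × 22% = 14.4254% of Talon Ventures LLC.
Aggregating (R3): 5.192% + 11.75% + 14.4254% = 31.3674%.

31.3674%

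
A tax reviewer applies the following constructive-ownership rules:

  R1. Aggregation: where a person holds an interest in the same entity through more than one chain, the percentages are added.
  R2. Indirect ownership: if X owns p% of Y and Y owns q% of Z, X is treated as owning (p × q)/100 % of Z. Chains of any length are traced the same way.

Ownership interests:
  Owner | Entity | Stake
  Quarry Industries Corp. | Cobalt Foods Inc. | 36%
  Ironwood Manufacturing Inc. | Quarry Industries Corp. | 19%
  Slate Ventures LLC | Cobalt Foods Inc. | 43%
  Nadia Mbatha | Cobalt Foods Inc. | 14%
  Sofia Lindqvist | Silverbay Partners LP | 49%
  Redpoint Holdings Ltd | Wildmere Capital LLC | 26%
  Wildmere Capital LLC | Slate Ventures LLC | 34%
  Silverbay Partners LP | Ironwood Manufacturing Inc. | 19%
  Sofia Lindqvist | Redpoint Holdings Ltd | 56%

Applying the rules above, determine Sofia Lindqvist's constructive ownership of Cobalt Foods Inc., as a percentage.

Chain via Silverbay Partners LP → Ironwood Manufacturing Inc. → Quarry Industries Corp. (R2): 49% × 19% × 19% × 36% = 0.636804% of Cobalt Foods Inc.
Chain via Redpoint Holdings Ltd → Wildmere Capital LLC → Slate Ventures LLC (R2): 56% × 26% × 34% × 43% = 2.128672% of Cobalt Foods Inc.
Aggregating (R1): 0.636804% + 2.128672% = 2.765476%.

2.765476%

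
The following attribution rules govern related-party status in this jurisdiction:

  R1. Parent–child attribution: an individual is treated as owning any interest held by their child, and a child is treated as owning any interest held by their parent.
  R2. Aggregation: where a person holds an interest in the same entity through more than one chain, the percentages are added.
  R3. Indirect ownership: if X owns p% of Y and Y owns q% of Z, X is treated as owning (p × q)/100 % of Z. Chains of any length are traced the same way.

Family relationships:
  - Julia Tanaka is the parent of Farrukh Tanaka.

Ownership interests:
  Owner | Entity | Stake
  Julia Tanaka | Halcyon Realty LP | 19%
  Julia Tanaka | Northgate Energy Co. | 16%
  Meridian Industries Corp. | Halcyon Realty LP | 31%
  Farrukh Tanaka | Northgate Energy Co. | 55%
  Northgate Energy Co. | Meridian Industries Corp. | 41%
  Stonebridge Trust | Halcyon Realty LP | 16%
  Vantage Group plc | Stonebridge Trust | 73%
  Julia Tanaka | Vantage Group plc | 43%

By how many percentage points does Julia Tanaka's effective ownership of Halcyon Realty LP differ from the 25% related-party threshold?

8.0465

By parent–child attribution (R1), Julia Tanaka is treated as also owning Farrukh Tanaka's interest in Northgate Energy Co, giving 16% + 55% = 71%.
Chain via Vantage Group plc → Stonebridge Trust (R3): 43% × 73% × 16% = 5.0224% of Halcyon Realty LP.
Chain via Northgate Energy Co. → Meridian Industries Corp. (R3): 71% × 41% × 31% = 9.0241% of Halcyon Realty LP.
Direct interest in Halcyon Realty LP: 19%.
Aggregating (R2): 5.0224% + 9.0241% + 19% = 33.0465%.
33.0465% exceeds the 25% threshold by 8.0465 percentage points.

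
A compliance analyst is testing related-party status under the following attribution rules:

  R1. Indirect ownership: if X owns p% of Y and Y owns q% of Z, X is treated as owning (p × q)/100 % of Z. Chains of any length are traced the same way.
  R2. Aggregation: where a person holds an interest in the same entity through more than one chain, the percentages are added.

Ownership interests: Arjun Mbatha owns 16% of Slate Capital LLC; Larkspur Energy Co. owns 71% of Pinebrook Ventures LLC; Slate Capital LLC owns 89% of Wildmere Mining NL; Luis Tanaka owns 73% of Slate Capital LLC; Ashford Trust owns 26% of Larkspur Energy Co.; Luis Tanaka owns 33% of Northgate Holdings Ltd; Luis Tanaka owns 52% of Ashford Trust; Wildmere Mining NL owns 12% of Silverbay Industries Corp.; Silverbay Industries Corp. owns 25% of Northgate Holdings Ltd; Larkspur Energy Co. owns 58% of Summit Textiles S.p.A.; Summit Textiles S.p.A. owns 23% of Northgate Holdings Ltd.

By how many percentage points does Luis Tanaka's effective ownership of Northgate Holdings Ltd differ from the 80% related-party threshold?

Chain via Slate Capital LLC → Wildmere Mining NL → Silverbay Industries Corp. (R1): 73% × 89% × 12% × 25% = 1.9491% of Northgate Holdings Ltd.
Chain via Ashford Trust → Larkspur Energy Co. → Summit Textiles S.p.A. (R1): 52% × 26% × 58% × 23% = 1.803568% of Northgate Holdings Ltd.
Direct interest in Northgate Holdings Ltd: 33%.
Aggregating (R2): 1.9491% + 1.803568% + 33% = 36.752668%.
36.752668% falls short of the 80% threshold by 43.247332 percentage points.

43.247332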